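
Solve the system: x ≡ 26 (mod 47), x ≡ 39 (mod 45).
1389

Using Chinese Remainder Theorem:
M = 47 × 45 = 2115
M1 = 45, M2 = 47
y1 = 45^(-1) mod 47 = 23
y2 = 47^(-1) mod 45 = 23
x = (26×45×23 + 39×47×23) mod 2115 = 1389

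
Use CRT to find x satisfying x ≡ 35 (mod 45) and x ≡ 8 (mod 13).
125

Using Chinese Remainder Theorem:
M = 45 × 13 = 585
M1 = 13, M2 = 45
y1 = 13^(-1) mod 45 = 7
y2 = 45^(-1) mod 13 = 11
x = (35×13×7 + 8×45×11) mod 585 = 125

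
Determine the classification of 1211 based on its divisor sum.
deficient

Proper divisors of 1211: sum = 1 + 7 + 173 = 181
Since 181 < 1211, 1211 is deficient.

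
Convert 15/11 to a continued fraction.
[1; 2, 1, 3]

Euclidean algorithm steps:
15 = 1 × 11 + 4
11 = 2 × 4 + 3
4 = 1 × 3 + 1
3 = 3 × 1 + 0
Continued fraction: [1; 2, 1, 3]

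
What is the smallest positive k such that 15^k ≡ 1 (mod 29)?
28

29 is prime, so ord(15) divides φ(29) = 28.
Divisors of 28: 1, 2, 4, 7, 14, 28.
Repeated squaring: 15^1 ≡ 15, 15^2 ≡ 22, 15^4 ≡ 20, 15^8 ≡ 23, 15^16 ≡ 7 (mod 29).
Test 15^d mod 29 for each divisor d in increasing order:
15^1 ≡ 15
15^2 ≡ 22
15^4 ≡ 20
15^7 = 15^4·15^2·15^1 ≡ 17
15^14 = 15^8·15^4·15^2 ≡ 28
15^28 = 15^16·15^8·15^4 ≡ 1  ← first divisor giving 1
The order is 28.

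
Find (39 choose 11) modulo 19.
0

Using Lucas' theorem:
Write n=39 and k=11 in base 19:
n in base 19: [2, 1]
k in base 19: [0, 11]
C(39,11) mod 19 = ∏ C(n_i, k_i) mod 19
Digit binomials (mod 19): C(2,0) = 1; C(1,11) = 0 (k_i > n_i)
Product: 1 × 0 = 0 ≡ 0 (mod 19)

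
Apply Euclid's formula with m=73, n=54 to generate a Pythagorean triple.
(2413, 7884, 8245)

Euclid's formula: a = m² - n², b = 2mn, c = m² + n²
m = 73, n = 54
a = 73² - 54² = 5329 - 2916 = 2413
b = 2 × 73 × 54 = 7884
c = 73² + 54² = 5329 + 2916 = 8245
Verification: 2413² + 7884² = 5822569 + 62157456 = 67980025 = 8245² ✓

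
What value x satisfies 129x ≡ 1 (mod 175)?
19

gcd(129, 175) = 1, so the inverse exists.
Extended Euclidean algorithm on (175, 129):
175 = 1 × 129 + 46  ⟹  46 = (1)·175 + (-1)·129
129 = 2 × 46 + 37  ⟹  37 = (-2)·175 + (3)·129
46 = 1 × 37 + 9  ⟹  9 = (3)·175 + (-4)·129
37 = 4 × 9 + 1  ⟹  1 = (-14)·175 + (19)·129
So (19)·129 ≡ 1 (mod 175), i.e. 129^(-1) ≡ 19 (mod 175).
Check: 129 × 19 = 2451 ≡ 1 (mod 175)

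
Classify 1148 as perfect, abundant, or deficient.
abundant

Proper divisors of 1148: sum = 1 + 2 + 4 + 7 + 14 + 28 + 41 + 82 + 164 + 287 + 574 = 1204
Since 1204 > 1148, 1148 is abundant.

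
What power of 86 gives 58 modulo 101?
44

Baby-step giant-step with step n = ⌈√101⌉ = 11.
Baby steps 86^j mod 101 (j:value) for j=0..10: 0:1, 1:86, 2:23, 3:59, 4:24, 5:44, 6:47, 7:2, 8:71, 9:46, 10:17.
Giant-step multiplier: 86^(-11) ≡ 86^(100-11) = 86^89 ≡ 40 (mod 101).
Giant steps γ_i = 58·40^i mod 101: γ_0=58, γ_1=98, γ_2=82, γ_3=48, γ_4=1 (in table at j=0).
x = i·n + j = 4·11 + 0 = 44.
Check: 86^44 ≡ 58 (mod 101).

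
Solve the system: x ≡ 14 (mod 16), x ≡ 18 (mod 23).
110

Using Chinese Remainder Theorem:
M = 16 × 23 = 368
M1 = 23, M2 = 16
y1 = 23^(-1) mod 16 = 7
y2 = 16^(-1) mod 23 = 13
x = (14×23×7 + 18×16×13) mod 368 = 110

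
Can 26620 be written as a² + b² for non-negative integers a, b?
Not possible

Factorization: 26620 = 2^2 × 5 × 11^3
By Fermat: n is sum of two squares iff every prime p ≡ 3 (mod 4) appears to even power.
Prime(s) ≡ 3 (mod 4) with odd exponent: [(11, 3)]
Therefore 26620 cannot be expressed as a² + b².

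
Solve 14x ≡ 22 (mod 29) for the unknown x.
x ≡ 14 (mod 29)

gcd(14, 29) = 1, which divides 22, so solutions exist.
Find 14^(-1) mod 29 by the extended Euclidean algorithm:
29 = 2 × 14 + 1  ⟹  1 = (1)·29 + (-2)·14
So (-2)·14 ≡ 1 (mod 29), i.e. 14^(-1) ≡ -2 ≡ 27 (mod 29).
x ≡ 27 × 22 = 594 ≡ 14 (mod 29).
Check: 14 × 14 = 196 ≡ 22 (mod 29).
Unique solution: x ≡ 14 (mod 29)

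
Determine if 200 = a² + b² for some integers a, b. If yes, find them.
2² + 14² (a=2, b=14)

Factorization: 200 = 2^3 × 5^2
By Fermat: n is sum of two squares iff every prime p ≡ 3 (mod 4) appears to even power.
All primes ≡ 3 (mod 4) appear to even power.
Search a = 0, 1, 2, … for 200 - a² a perfect square: first hit at a = 2: 200 - 4 = 196 = 14².
200 = 2² + 14² = 4 + 196 ✓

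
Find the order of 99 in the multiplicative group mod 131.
13

131 is prime, so ord(99) divides φ(131) = 130.
Divisors of 130: 1, 2, 5, 10, 13, 26, 65, 130.
Repeated squaring: 99^1 ≡ 99, 99^2 ≡ 107, 99^4 ≡ 52, 99^8 ≡ 84, 99^16 ≡ 113, 99^32 ≡ 62, 99^64 ≡ 45, 99^128 ≡ 60 (mod 131).
Test 99^d mod 131 for each divisor d in increasing order:
99^1 ≡ 99
99^2 ≡ 107
99^5 = 99^4·99^1 ≡ 39
99^10 = 99^8·99^2 ≡ 80
99^13 = 99^8·99^4·99^1 ≡ 1  ← first divisor giving 1
The order is 13.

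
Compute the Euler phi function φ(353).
352

353 = 353
φ(n) = n × ∏(1 - 1/p) for each prime p dividing n
φ(353) = 353 × (1 - 1/353) = 352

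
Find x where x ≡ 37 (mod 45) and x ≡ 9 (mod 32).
937

Using Chinese Remainder Theorem:
M = 45 × 32 = 1440
M1 = 32, M2 = 45
y1 = 32^(-1) mod 45 = 38
y2 = 45^(-1) mod 32 = 5
x = (37×32×38 + 9×45×5) mod 1440 = 937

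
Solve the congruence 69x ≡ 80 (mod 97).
x ≡ 11 (mod 97)

gcd(69, 97) = 1, which divides 80, so solutions exist.
Find 69^(-1) mod 97 by the extended Euclidean algorithm:
97 = 1 × 69 + 28  ⟹  28 = (1)·97 + (-1)·69
69 = 2 × 28 + 13  ⟹  13 = (-2)·97 + (3)·69
28 = 2 × 13 + 2  ⟹  2 = (5)·97 + (-7)·69
13 = 6 × 2 + 1  ⟹  1 = (-32)·97 + (45)·69
So (45)·69 ≡ 1 (mod 97), i.e. 69^(-1) ≡ 45 (mod 97).
x ≡ 45 × 80 = 3600 ≡ 11 (mod 97).
Check: 69 × 11 = 759 ≡ 80 (mod 97).
Unique solution: x ≡ 11 (mod 97)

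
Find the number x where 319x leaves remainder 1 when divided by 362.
101

gcd(319, 362) = 1, so the inverse exists.
Extended Euclidean algorithm on (362, 319):
362 = 1 × 319 + 43  ⟹  43 = (1)·362 + (-1)·319
319 = 7 × 43 + 18  ⟹  18 = (-7)·362 + (8)·319
43 = 2 × 18 + 7  ⟹  7 = (15)·362 + (-17)·319
18 = 2 × 7 + 4  ⟹  4 = (-37)·362 + (42)·319
7 = 1 × 4 + 3  ⟹  3 = (52)·362 + (-59)·319
4 = 1 × 3 + 1  ⟹  1 = (-89)·362 + (101)·319
So (101)·319 ≡ 1 (mod 362), i.e. 319^(-1) ≡ 101 (mod 362).
Check: 319 × 101 = 32219 ≡ 1 (mod 362)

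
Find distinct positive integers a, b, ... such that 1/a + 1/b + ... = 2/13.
1/7 + 1/91

Greedy algorithm:
2/13: ceiling(13/2) = 7, use 1/7
1/91: ceiling(91/1) = 91, use 1/91
Result: 2/13 = 1/7 + 1/91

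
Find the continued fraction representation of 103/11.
[9; 2, 1, 3]

Euclidean algorithm steps:
103 = 9 × 11 + 4
11 = 2 × 4 + 3
4 = 1 × 3 + 1
3 = 3 × 1 + 0
Continued fraction: [9; 2, 1, 3]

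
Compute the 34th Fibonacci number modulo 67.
48

Matrix identity: Q^n = [[F_(n+1), F_n], [F_n, F_(n-1)]] with Q = [[1,1],[1,0]].
n = 34 = 100010₂. Square-and-multiply, entries mod 67:
Q^1 = [[1,1],[1,0]]
Q^2 = (Q^1)² = [[2,1],[1,1]]
Q^4 = (Q^2)² = [[5,3],[3,2]]
Q^8 = (Q^4)² = [[34,21],[21,13]]
Q^17 = (Q^8)²·Q = [[38,56],[56,49]]
Q^34 = (Q^17)² = [[24,48],[48,43]]
F_34 mod 67 = Q^34[0][1] = 48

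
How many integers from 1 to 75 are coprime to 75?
40

75 = 3 × 5^2
φ(n) = n × ∏(1 - 1/p) for each prime p dividing n
φ(75) = 75 × (1 - 1/3) × (1 - 1/5) = 40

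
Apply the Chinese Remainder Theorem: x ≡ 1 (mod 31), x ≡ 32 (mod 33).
32

Using Chinese Remainder Theorem:
M = 31 × 33 = 1023
M1 = 33, M2 = 31
y1 = 33^(-1) mod 31 = 16
y2 = 31^(-1) mod 33 = 16
x = (1×33×16 + 32×31×16) mod 1023 = 32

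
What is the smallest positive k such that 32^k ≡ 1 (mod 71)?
7

71 is prime, so ord(32) divides φ(71) = 70.
Divisors of 70: 1, 2, 5, 7, 10, 14, 35, 70.
Repeated squaring: 32^1 ≡ 32, 32^2 ≡ 30, 32^4 ≡ 48, 32^8 ≡ 32, 32^16 ≡ 30, 32^32 ≡ 48, 32^64 ≡ 32 (mod 71).
Test 32^d mod 71 for each divisor d in increasing order:
32^1 ≡ 32
32^2 ≡ 30
32^5 = 32^4·32^1 ≡ 45
32^7 = 32^4·32^2·32^1 ≡ 1  ← first divisor giving 1
The order is 7.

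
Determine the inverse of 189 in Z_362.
249

gcd(189, 362) = 1, so the inverse exists.
Extended Euclidean algorithm on (362, 189):
362 = 1 × 189 + 173  ⟹  173 = (1)·362 + (-1)·189
189 = 1 × 173 + 16  ⟹  16 = (-1)·362 + (2)·189
173 = 10 × 16 + 13  ⟹  13 = (11)·362 + (-21)·189
16 = 1 × 13 + 3  ⟹  3 = (-12)·362 + (23)·189
13 = 4 × 3 + 1  ⟹  1 = (59)·362 + (-113)·189
So (-113)·189 ≡ 1 (mod 362), i.e. 189^(-1) ≡ -113 ≡ 249 (mod 362).
Check: 189 × 249 = 47061 ≡ 1 (mod 362)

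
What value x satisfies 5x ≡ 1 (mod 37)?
15

gcd(5, 37) = 1, so the inverse exists.
Extended Euclidean algorithm on (37, 5):
37 = 7 × 5 + 2  ⟹  2 = (1)·37 + (-7)·5
5 = 2 × 2 + 1  ⟹  1 = (-2)·37 + (15)·5
So (15)·5 ≡ 1 (mod 37), i.e. 5^(-1) ≡ 15 (mod 37).
Check: 5 × 15 = 75 ≡ 1 (mod 37)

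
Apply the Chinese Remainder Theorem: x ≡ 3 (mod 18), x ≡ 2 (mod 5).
57

Using Chinese Remainder Theorem:
M = 18 × 5 = 90
M1 = 5, M2 = 18
y1 = 5^(-1) mod 18 = 11
y2 = 18^(-1) mod 5 = 2
x = (3×5×11 + 2×18×2) mod 90 = 57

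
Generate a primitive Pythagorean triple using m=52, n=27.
(1975, 2808, 3433)

Euclid's formula: a = m² - n², b = 2mn, c = m² + n²
m = 52, n = 27
a = 52² - 27² = 2704 - 729 = 1975
b = 2 × 52 × 27 = 2808
c = 52² + 27² = 2704 + 729 = 3433
Verification: 1975² + 2808² = 3900625 + 7884864 = 11785489 = 3433² ✓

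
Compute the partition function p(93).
82010177

p(n) counts ways to write n as a sum of positive integers (order ignored).
Euler's pentagonal recurrence: p(k) = p(k-1) + p(k-2) - p(k-5) - p(k-7) + p(k-12) + p(k-15) - ... (offsets j(3j∓1)/2, signs ++--, p(0)=1, p(<0)=0).
DP table for k = 0..92: p(0)=1, p(1)=1, p(2)=2, p(3)=3, p(4)=5, p(5)=7, p(6)=11, p(7)=15, p(8)=22, p(9)=30, p(10)=42, p(11)=56, p(12)=77, p(13)=101, p(14)=135, p(15)=176, p(16)=231, p(17)=297, p(18)=385, p(19)=490, p(20)=627, p(21)=792, p(22)=1002, p(23)=1255, p(24)=1575, p(25)=1958, p(26)=2436, p(27)=3010, p(28)=3718, p(29)=4565, p(30)=5604, p(31)=6842, p(32)=8349, p(33)=10143, p(34)=12310, p(35)=14883, p(36)=17977, p(37)=21637, p(38)=26015, p(39)=31185, p(40)=37338, p(41)=44583, p(42)=53174, p(43)=63261, p(44)=75175, p(45)=89134, p(46)=105558, p(47)=124754, p(48)=147273, p(49)=173525, p(50)=204226, p(51)=239943, p(52)=281589, p(53)=329931, p(54)=386155, p(55)=451276, p(56)=526823, p(57)=614154, p(58)=715220, p(59)=831820, p(60)=966467, p(61)=1121505, p(62)=1300156, p(63)=1505499, p(64)=1741630, p(65)=2012558, p(66)=2323520, p(67)=2679689, p(68)=3087735, p(69)=3554345, p(70)=4087968, p(71)=4697205, p(72)=5392783, p(73)=6185689, p(74)=7089500, p(75)=8118264, p(76)=9289091, p(77)=10619863, p(78)=12132164, p(79)=13848650, p(80)=15796476, p(81)=18004327, p(82)=20506255, p(83)=23338469, p(84)=26543660, p(85)=30167357, p(86)=34262962, p(87)=38887673, p(88)=44108109, p(89)=49995925, p(90)=56634173, p(91)=64112359, p(92)=72533807.
Final step: p(93) = p(92) + p(91) - p(88) - p(86) + p(81) + p(78) - p(71) - p(67) + p(58) + p(53) - p(42) - p(36) + p(23) + p(16) - p(1)
= 72533807 + 64112359 - 44108109 - 34262962 + 18004327 + 12132164 - 4697205 - 2679689 + 715220 + 329931 - 53174 - 17977 + 1255 + 231 - 1
= 82010177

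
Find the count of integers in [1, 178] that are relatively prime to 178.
88

178 = 2 × 89
φ(n) = n × ∏(1 - 1/p) for each prime p dividing n
φ(178) = 178 × (1 - 1/2) × (1 - 1/89) = 88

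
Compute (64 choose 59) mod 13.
12

Using Lucas' theorem:
Write n=64 and k=59 in base 13:
n in base 13: [4, 12]
k in base 13: [4, 7]
C(64,59) mod 13 = ∏ C(n_i, k_i) mod 13
Digit binomials (mod 13): C(4,4) = 1; C(12,7) = 792 ≡ 12
Product: 1 × 12 = 12 ≡ 12 (mod 13)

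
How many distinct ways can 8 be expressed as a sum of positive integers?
22

p(n) counts ways to write n as a sum of positive integers (order ignored).
Examples: 8; 7 + 1; 6 + 2; 6 + 1 + 1; 5 + 3; ... (22 total)
p(8) = 22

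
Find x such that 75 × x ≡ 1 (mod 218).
125

gcd(75, 218) = 1, so the inverse exists.
Extended Euclidean algorithm on (218, 75):
218 = 2 × 75 + 68  ⟹  68 = (1)·218 + (-2)·75
75 = 1 × 68 + 7  ⟹  7 = (-1)·218 + (3)·75
68 = 9 × 7 + 5  ⟹  5 = (10)·218 + (-29)·75
7 = 1 × 5 + 2  ⟹  2 = (-11)·218 + (32)·75
5 = 2 × 2 + 1  ⟹  1 = (32)·218 + (-93)·75
So (-93)·75 ≡ 1 (mod 218), i.e. 75^(-1) ≡ -93 ≡ 125 (mod 218).
Check: 75 × 125 = 9375 ≡ 1 (mod 218)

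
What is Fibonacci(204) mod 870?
108

Matrix identity: Q^n = [[F_(n+1), F_n], [F_n, F_(n-1)]] with Q = [[1,1],[1,0]].
n = 204 = 11001100₂. Square-and-multiply, entries mod 870:
Q^1 = [[1,1],[1,0]]
Q^3 = (Q^1)²·Q = [[3,2],[2,1]]
Q^6 = (Q^3)² = [[13,8],[8,5]]
Q^12 = (Q^6)² = [[233,144],[144,89]]
Q^25 = (Q^12)²·Q = [[463,205],[205,258]]
Q^51 = (Q^25)²·Q = [[519,614],[614,775]]
Q^102 = (Q^51)² = [[817,206],[206,611]]
Q^204 = (Q^102)² = [[5,108],[108,767]]
F_204 mod 870 = Q^204[0][1] = 108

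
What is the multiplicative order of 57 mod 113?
28

113 is prime, so ord(57) divides φ(113) = 112.
Divisors of 112: 1, 2, 4, 7, 8, 14, 16, 28, 56, 112.
Repeated squaring: 57^1 ≡ 57, 57^2 ≡ 85, 57^4 ≡ 106, 57^8 ≡ 49, 57^16 ≡ 28, 57^32 ≡ 106, 57^64 ≡ 49 (mod 113).
Test 57^d mod 113 for each divisor d in increasing order:
57^1 ≡ 57
57^2 ≡ 85
57^4 ≡ 106
57^7 = 57^4·57^2·57^1 ≡ 98
57^8 ≡ 49
57^14 = 57^8·57^4·57^2 ≡ 112
57^16 ≡ 28
57^28 = 57^16·57^8·57^4 ≡ 1  ← first divisor giving 1
The order is 28.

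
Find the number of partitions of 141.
16670689208

p(n) counts ways to write n as a sum of positive integers (order ignored).
Euler's pentagonal recurrence: p(k) = p(k-1) + p(k-2) - p(k-5) - p(k-7) + p(k-12) + p(k-15) - ... (offsets j(3j∓1)/2, signs ++--, p(0)=1, p(<0)=0).
DP table for k = 0..140: p(0)=1, p(1)=1, p(2)=2, p(3)=3, p(4)=5, p(5)=7, p(6)=11, p(7)=15, p(8)=22, p(9)=30, p(10)=42, p(11)=56, p(12)=77, p(13)=101, p(14)=135, p(15)=176, p(16)=231, p(17)=297, p(18)=385, p(19)=490, p(20)=627, p(21)=792, p(22)=1002, p(23)=1255, p(24)=1575, p(25)=1958, p(26)=2436, p(27)=3010, p(28)=3718, p(29)=4565, p(30)=5604, p(31)=6842, p(32)=8349, p(33)=10143, p(34)=12310, p(35)=14883, p(36)=17977, p(37)=21637, p(38)=26015, p(39)=31185, p(40)=37338, p(41)=44583, p(42)=53174, p(43)=63261, p(44)=75175, p(45)=89134, p(46)=105558, p(47)=124754, p(48)=147273, p(49)=173525, p(50)=204226, p(51)=239943, p(52)=281589, p(53)=329931, p(54)=386155, p(55)=451276, p(56)=526823, p(57)=614154, p(58)=715220, p(59)=831820, p(60)=966467, p(61)=1121505, p(62)=1300156, p(63)=1505499, p(64)=1741630, p(65)=2012558, p(66)=2323520, p(67)=2679689, p(68)=3087735, p(69)=3554345, p(70)=4087968, p(71)=4697205, p(72)=5392783, p(73)=6185689, p(74)=7089500, p(75)=8118264, p(76)=9289091, p(77)=10619863, p(78)=12132164, p(79)=13848650, p(80)=15796476, p(81)=18004327, p(82)=20506255, p(83)=23338469, p(84)=26543660, p(85)=30167357, p(86)=34262962, p(87)=38887673, p(88)=44108109, p(89)=49995925, p(90)=56634173, p(91)=64112359, p(92)=72533807, p(93)=82010177, p(94)=92669720, p(95)=104651419, p(96)=118114304, p(97)=133230930, p(98)=150198136, p(99)=169229875, p(100)=190569292, p(101)=214481126, p(102)=241265379, p(103)=271248950, p(104)=304801365, p(105)=342325709, p(106)=384276336, p(107)=431149389, p(108)=483502844, p(109)=541946240, p(110)=607163746, p(111)=679903203, p(112)=761002156, p(113)=851376628, p(114)=952050665, p(115)=1064144451, p(116)=1188908248, p(117)=1327710076, p(118)=1482074143, p(119)=1653668665, p(120)=1844349560, p(121)=2056148051, p(122)=2291320912, p(123)=2552338241, p(124)=2841940500, p(125)=3163127352, p(126)=3519222692, p(127)=3913864295, p(128)=4351078600, p(129)=4835271870, p(130)=5371315400, p(131)=5964539504, p(132)=6620830889, p(133)=7346629512, p(134)=8149040695, p(135)=9035836076, p(136)=10015581680, p(137)=11097645016, p(138)=12292341831, p(139)=13610949895, p(140)=15065878135.
Final step: p(141) = p(140) + p(139) - p(136) - p(134) + p(129) + p(126) - p(119) - p(115) + p(106) + p(101) - p(90) - p(84) + p(71) + p(64) - p(49) - p(41) + p(24) + p(15)
= 15065878135 + 13610949895 - 10015581680 - 8149040695 + 4835271870 + 3519222692 - 1653668665 - 1064144451 + 384276336 + 214481126 - 56634173 - 26543660 + 4697205 + 1741630 - 173525 - 44583 + 1575 + 176
= 16670689208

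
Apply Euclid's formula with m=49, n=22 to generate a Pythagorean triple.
(1917, 2156, 2885)

Euclid's formula: a = m² - n², b = 2mn, c = m² + n²
m = 49, n = 22
a = 49² - 22² = 2401 - 484 = 1917
b = 2 × 49 × 22 = 2156
c = 49² + 22² = 2401 + 484 = 2885
Verification: 1917² + 2156² = 3674889 + 4648336 = 8323225 = 2885² ✓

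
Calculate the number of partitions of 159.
97662728555

p(n) counts ways to write n as a sum of positive integers (order ignored).
Euler's pentagonal recurrence: p(k) = p(k-1) + p(k-2) - p(k-5) - p(k-7) + p(k-12) + p(k-15) - ... (offsets j(3j∓1)/2, signs ++--, p(0)=1, p(<0)=0).
DP table for k = 0..158: p(0)=1, p(1)=1, p(2)=2, p(3)=3, p(4)=5, p(5)=7, p(6)=11, p(7)=15, p(8)=22, p(9)=30, p(10)=42, p(11)=56, p(12)=77, p(13)=101, p(14)=135, p(15)=176, p(16)=231, p(17)=297, p(18)=385, p(19)=490, p(20)=627, p(21)=792, p(22)=1002, p(23)=1255, p(24)=1575, p(25)=1958, p(26)=2436, p(27)=3010, p(28)=3718, p(29)=4565, p(30)=5604, p(31)=6842, p(32)=8349, p(33)=10143, p(34)=12310, p(35)=14883, p(36)=17977, p(37)=21637, p(38)=26015, p(39)=31185, p(40)=37338, p(41)=44583, p(42)=53174, p(43)=63261, p(44)=75175, p(45)=89134, p(46)=105558, p(47)=124754, p(48)=147273, p(49)=173525, p(50)=204226, p(51)=239943, p(52)=281589, p(53)=329931, p(54)=386155, p(55)=451276, p(56)=526823, p(57)=614154, p(58)=715220, p(59)=831820, p(60)=966467, p(61)=1121505, p(62)=1300156, p(63)=1505499, p(64)=1741630, p(65)=2012558, p(66)=2323520, p(67)=2679689, p(68)=3087735, p(69)=3554345, p(70)=4087968, p(71)=4697205, p(72)=5392783, p(73)=6185689, p(74)=7089500, p(75)=8118264, p(76)=9289091, p(77)=10619863, p(78)=12132164, p(79)=13848650, p(80)=15796476, p(81)=18004327, p(82)=20506255, p(83)=23338469, p(84)=26543660, p(85)=30167357, p(86)=34262962, p(87)=38887673, p(88)=44108109, p(89)=49995925, p(90)=56634173, p(91)=64112359, p(92)=72533807, p(93)=82010177, p(94)=92669720, p(95)=104651419, p(96)=118114304, p(97)=133230930, p(98)=150198136, p(99)=169229875, p(100)=190569292, p(101)=214481126, p(102)=241265379, p(103)=271248950, p(104)=304801365, p(105)=342325709, p(106)=384276336, p(107)=431149389, p(108)=483502844, p(109)=541946240, p(110)=607163746, p(111)=679903203, p(112)=761002156, p(113)=851376628, p(114)=952050665, p(115)=1064144451, p(116)=1188908248, p(117)=1327710076, p(118)=1482074143, p(119)=1653668665, p(120)=1844349560, p(121)=2056148051, p(122)=2291320912, p(123)=2552338241, p(124)=2841940500, p(125)=3163127352, p(126)=3519222692, p(127)=3913864295, p(128)=4351078600, p(129)=4835271870, p(130)=5371315400, p(131)=5964539504, p(132)=6620830889, p(133)=7346629512, p(134)=8149040695, p(135)=9035836076, p(136)=10015581680, p(137)=11097645016, p(138)=12292341831, p(139)=13610949895, p(140)=15065878135, p(141)=16670689208, p(142)=18440293320, p(143)=20390982757, p(144)=22540654445, p(145)=24908858009, p(146)=27517052599, p(147)=30388671978, p(148)=33549419497, p(149)=37027355200, p(150)=40853235313, p(151)=45060624582, p(152)=49686288421, p(153)=54770336324, p(154)=60356673280, p(155)=66493182097, p(156)=73232243759, p(157)=80630964769, p(158)=88751778802.
Final step: p(159) = p(158) + p(157) - p(154) - p(152) + p(147) + p(144) - p(137) - p(133) + p(124) + p(119) - p(108) - p(102) + p(89) + p(82) - p(67) - p(59) + p(42) + p(33) - p(14) - p(4)
= 88751778802 + 80630964769 - 60356673280 - 49686288421 + 30388671978 + 22540654445 - 11097645016 - 7346629512 + 2841940500 + 1653668665 - 483502844 - 241265379 + 49995925 + 20506255 - 2679689 - 831820 + 53174 + 10143 - 135 - 5
= 97662728555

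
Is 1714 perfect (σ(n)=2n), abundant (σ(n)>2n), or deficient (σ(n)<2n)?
deficient

Proper divisors of 1714: sum = 1 + 2 + 857 = 860
Since 860 < 1714, 1714 is deficient.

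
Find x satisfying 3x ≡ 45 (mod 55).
x ≡ 15 (mod 55)

gcd(3, 55) = 1, which divides 45, so solutions exist.
Find 3^(-1) mod 55 by the extended Euclidean algorithm:
55 = 18 × 3 + 1  ⟹  1 = (1)·55 + (-18)·3
So (-18)·3 ≡ 1 (mod 55), i.e. 3^(-1) ≡ -18 ≡ 37 (mod 55).
x ≡ 37 × 45 = 1665 ≡ 15 (mod 55).
Check: 3 × 15 = 45 ≡ 45 (mod 55).
Unique solution: x ≡ 15 (mod 55)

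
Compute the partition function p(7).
15

p(n) counts ways to write n as a sum of positive integers (order ignored).
Examples: 7; 6 + 1; 5 + 2; 5 + 1 + 1; 4 + 3; ... (15 total)
p(7) = 15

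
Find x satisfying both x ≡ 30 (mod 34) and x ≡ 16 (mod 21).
268

Using Chinese Remainder Theorem:
M = 34 × 21 = 714
M1 = 21, M2 = 34
y1 = 21^(-1) mod 34 = 13
y2 = 34^(-1) mod 21 = 13
x = (30×21×13 + 16×34×13) mod 714 = 268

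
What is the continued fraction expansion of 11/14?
[0; 1, 3, 1, 2]

Euclidean algorithm steps:
11 = 0 × 14 + 11
14 = 1 × 11 + 3
11 = 3 × 3 + 2
3 = 1 × 2 + 1
2 = 2 × 1 + 0
Continued fraction: [0; 1, 3, 1, 2]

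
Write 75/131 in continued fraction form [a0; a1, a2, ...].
[0; 1, 1, 2, 1, 18]

Euclidean algorithm steps:
75 = 0 × 131 + 75
131 = 1 × 75 + 56
75 = 1 × 56 + 19
56 = 2 × 19 + 18
19 = 1 × 18 + 1
18 = 18 × 1 + 0
Continued fraction: [0; 1, 1, 2, 1, 18]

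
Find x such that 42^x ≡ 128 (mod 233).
8

Baby-step giant-step with step n = ⌈√233⌉ = 16.
Baby steps 42^j mod 233 (j:value) for j=0..15: 0:1, 1:42, 2:133, 3:227, 4:214, 5:134, 6:36, 7:114, 8:128, 9:17, 10:15, 11:164, 12:131, 13:143, 14:181, 15:146.
h = 128 is already in the table at j=8, so x = 8.
Check: 42^8 ≡ 128 (mod 233).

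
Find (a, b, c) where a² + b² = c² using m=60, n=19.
(3239, 2280, 3961)

Euclid's formula: a = m² - n², b = 2mn, c = m² + n²
m = 60, n = 19
a = 60² - 19² = 3600 - 361 = 3239
b = 2 × 60 × 19 = 2280
c = 60² + 19² = 3600 + 361 = 3961
Verification: 3239² + 2280² = 10491121 + 5198400 = 15689521 = 3961² ✓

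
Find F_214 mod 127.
78

Matrix identity: Q^n = [[F_(n+1), F_n], [F_n, F_(n-1)]] with Q = [[1,1],[1,0]].
n = 214 = 11010110₂. Square-and-multiply, entries mod 127:
Q^1 = [[1,1],[1,0]]
Q^3 = (Q^1)²·Q = [[3,2],[2,1]]
Q^6 = (Q^3)² = [[13,8],[8,5]]
Q^13 = (Q^6)²·Q = [[123,106],[106,17]]
Q^26 = (Q^13)² = [[76,108],[108,95]]
Q^53 = (Q^26)²·Q = [[94,41],[41,53]]
Q^107 = (Q^53)²·Q = [[34,103],[103,58]]
Q^214 = (Q^107)² = [[81,78],[78,3]]
F_214 mod 127 = Q^214[0][1] = 78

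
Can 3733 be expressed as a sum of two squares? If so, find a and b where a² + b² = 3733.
22² + 57² (a=22, b=57)

Factorization: 3733 = 3733
By Fermat: n is sum of two squares iff every prime p ≡ 3 (mod 4) appears to even power.
All primes ≡ 3 (mod 4) appear to even power.
Search a = 0, 1, 2, … for 3733 - a² a perfect square: first hit at a = 22: 3733 - 484 = 3249 = 57².
3733 = 22² + 57² = 484 + 3249 ✓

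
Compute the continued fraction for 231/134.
[1; 1, 2, 1, 1, 1, 1, 1, 4]

Euclidean algorithm steps:
231 = 1 × 134 + 97
134 = 1 × 97 + 37
97 = 2 × 37 + 23
37 = 1 × 23 + 14
23 = 1 × 14 + 9
14 = 1 × 9 + 5
9 = 1 × 5 + 4
5 = 1 × 4 + 1
4 = 4 × 1 + 0
Continued fraction: [1; 1, 2, 1, 1, 1, 1, 1, 4]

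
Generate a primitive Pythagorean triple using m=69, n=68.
(137, 9384, 9385)

Euclid's formula: a = m² - n², b = 2mn, c = m² + n²
m = 69, n = 68
a = 69² - 68² = 4761 - 4624 = 137
b = 2 × 69 × 68 = 9384
c = 69² + 68² = 4761 + 4624 = 9385
Verification: 137² + 9384² = 18769 + 88059456 = 88078225 = 9385² ✓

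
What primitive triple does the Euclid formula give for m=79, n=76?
(465, 12008, 12017)

Euclid's formula: a = m² - n², b = 2mn, c = m² + n²
m = 79, n = 76
a = 79² - 76² = 6241 - 5776 = 465
b = 2 × 79 × 76 = 12008
c = 79² + 76² = 6241 + 5776 = 12017
Verification: 465² + 12008² = 216225 + 144192064 = 144408289 = 12017² ✓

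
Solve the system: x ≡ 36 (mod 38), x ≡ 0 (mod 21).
378

Using Chinese Remainder Theorem:
M = 38 × 21 = 798
M1 = 21, M2 = 38
y1 = 21^(-1) mod 38 = 29
y2 = 38^(-1) mod 21 = 5
x = (36×21×29 + 0×38×5) mod 798 = 378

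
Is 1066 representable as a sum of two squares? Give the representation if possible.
15² + 29² (a=15, b=29)

Factorization: 1066 = 2 × 13 × 41
By Fermat: n is sum of two squares iff every prime p ≡ 3 (mod 4) appears to even power.
All primes ≡ 3 (mod 4) appear to even power.
Search a = 0, 1, 2, … for 1066 - a² a perfect square: first hit at a = 15: 1066 - 225 = 841 = 29².
1066 = 15² + 29² = 225 + 841 ✓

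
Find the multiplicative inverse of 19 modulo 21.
10

gcd(19, 21) = 1, so the inverse exists.
Extended Euclidean algorithm on (21, 19):
21 = 1 × 19 + 2  ⟹  2 = (1)·21 + (-1)·19
19 = 9 × 2 + 1  ⟹  1 = (-9)·21 + (10)·19
So (10)·19 ≡ 1 (mod 21), i.e. 19^(-1) ≡ 10 (mod 21).
Check: 19 × 10 = 190 ≡ 1 (mod 21)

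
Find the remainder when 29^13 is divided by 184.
13

Repeated squaring. Binary of 13 = 1101.
29^1 ≡ 29 (mod 184); 29^2 ≡ 105 (mod 184); 29^4 ≡ 169 (mod 184); 29^8 ≡ 41 (mod 184)
29^13 = 29^1 × 29^4 × 29^8 ≡ 13 (mod 184)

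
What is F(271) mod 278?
5

Matrix identity: Q^n = [[F_(n+1), F_n], [F_n, F_(n-1)]] with Q = [[1,1],[1,0]].
n = 271 = 100001111₂. Square-and-multiply, entries mod 278:
Q^1 = [[1,1],[1,0]]
Q^2 = (Q^1)² = [[2,1],[1,1]]
Q^4 = (Q^2)² = [[5,3],[3,2]]
Q^8 = (Q^4)² = [[34,21],[21,13]]
Q^16 = (Q^8)² = [[207,153],[153,54]]
Q^33 = (Q^16)²·Q = [[273,94],[94,179]]
Q^67 = (Q^33)²·Q = [[197,243],[243,232]]
Q^135 = (Q^67)²·Q = [[277,2],[2,275]]
Q^271 = (Q^135)²·Q = [[275,5],[5,270]]
F_271 mod 278 = Q^271[0][1] = 5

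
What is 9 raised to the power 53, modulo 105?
39

Repeated squaring. Binary of 53 = 110101.
9^1 ≡ 9 (mod 105); 9^2 ≡ 81 (mod 105); 9^4 ≡ 51 (mod 105); 9^8 ≡ 81 (mod 105); 9^16 ≡ 51 (mod 105); 9^32 ≡ 81 (mod 105)
9^53 = 9^1 × 9^4 × 9^16 × 9^32 ≡ 39 (mod 105)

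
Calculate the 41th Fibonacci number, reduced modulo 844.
1

Matrix identity: Q^n = [[F_(n+1), F_n], [F_n, F_(n-1)]] with Q = [[1,1],[1,0]].
n = 41 = 101001₂. Square-and-multiply, entries mod 844:
Q^1 = [[1,1],[1,0]]
Q^2 = (Q^1)² = [[2,1],[1,1]]
Q^5 = (Q^2)²·Q = [[8,5],[5,3]]
Q^10 = (Q^5)² = [[89,55],[55,34]]
Q^20 = (Q^10)² = [[818,13],[13,805]]
Q^41 = (Q^20)²·Q = [[0,1],[1,843]]
F_41 mod 844 = Q^41[0][1] = 1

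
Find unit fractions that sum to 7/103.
1/15 + 1/773 + 1/1194285

Greedy algorithm:
7/103: ceiling(103/7) = 15, use 1/15
2/1545: ceiling(1545/2) = 773, use 1/773
1/1194285: ceiling(1194285/1) = 1194285, use 1/1194285
Result: 7/103 = 1/15 + 1/773 + 1/1194285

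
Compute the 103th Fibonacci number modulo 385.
167

Matrix identity: Q^n = [[F_(n+1), F_n], [F_n, F_(n-1)]] with Q = [[1,1],[1,0]].
n = 103 = 1100111₂. Square-and-multiply, entries mod 385:
Q^1 = [[1,1],[1,0]]
Q^3 = (Q^1)²·Q = [[3,2],[2,1]]
Q^6 = (Q^3)² = [[13,8],[8,5]]
Q^12 = (Q^6)² = [[233,144],[144,89]]
Q^25 = (Q^12)²·Q = [[118,335],[335,168]]
Q^51 = (Q^25)²·Q = [[199,254],[254,330]]
Q^103 = (Q^51)²·Q = [[168,167],[167,1]]
F_103 mod 385 = Q^103[0][1] = 167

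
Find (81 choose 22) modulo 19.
2

Using Lucas' theorem:
Write n=81 and k=22 in base 19:
n in base 19: [4, 5]
k in base 19: [1, 3]
C(81,22) mod 19 = ∏ C(n_i, k_i) mod 19
Digit binomials (mod 19): C(4,1) = 4; C(5,3) = 10
Product: 4 × 10 = 40 ≡ 2 (mod 19)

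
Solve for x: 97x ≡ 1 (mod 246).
175

gcd(97, 246) = 1, so the inverse exists.
Extended Euclidean algorithm on (246, 97):
246 = 2 × 97 + 52  ⟹  52 = (1)·246 + (-2)·97
97 = 1 × 52 + 45  ⟹  45 = (-1)·246 + (3)·97
52 = 1 × 45 + 7  ⟹  7 = (2)·246 + (-5)·97
45 = 6 × 7 + 3  ⟹  3 = (-13)·246 + (33)·97
7 = 2 × 3 + 1  ⟹  1 = (28)·246 + (-71)·97
So (-71)·97 ≡ 1 (mod 246), i.e. 97^(-1) ≡ -71 ≡ 175 (mod 246).
Check: 97 × 175 = 16975 ≡ 1 (mod 246)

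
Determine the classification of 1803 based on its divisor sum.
deficient

Proper divisors of 1803: sum = 1 + 3 + 601 = 605
Since 605 < 1803, 1803 is deficient.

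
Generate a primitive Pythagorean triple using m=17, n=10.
(189, 340, 389)

Euclid's formula: a = m² - n², b = 2mn, c = m² + n²
m = 17, n = 10
a = 17² - 10² = 289 - 100 = 189
b = 2 × 17 × 10 = 340
c = 17² + 10² = 289 + 100 = 389
Verification: 189² + 340² = 35721 + 115600 = 151321 = 389² ✓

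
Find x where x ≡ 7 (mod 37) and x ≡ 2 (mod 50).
1302

Using Chinese Remainder Theorem:
M = 37 × 50 = 1850
M1 = 50, M2 = 37
y1 = 50^(-1) mod 37 = 20
y2 = 37^(-1) mod 50 = 23
x = (7×50×20 + 2×37×23) mod 1850 = 1302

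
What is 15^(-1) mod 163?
87

gcd(15, 163) = 1, so the inverse exists.
Extended Euclidean algorithm on (163, 15):
163 = 10 × 15 + 13  ⟹  13 = (1)·163 + (-10)·15
15 = 1 × 13 + 2  ⟹  2 = (-1)·163 + (11)·15
13 = 6 × 2 + 1  ⟹  1 = (7)·163 + (-76)·15
So (-76)·15 ≡ 1 (mod 163), i.e. 15^(-1) ≡ -76 ≡ 87 (mod 163).
Check: 15 × 87 = 1305 ≡ 1 (mod 163)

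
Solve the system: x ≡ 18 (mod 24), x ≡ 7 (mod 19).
330

Using Chinese Remainder Theorem:
M = 24 × 19 = 456
M1 = 19, M2 = 24
y1 = 19^(-1) mod 24 = 19
y2 = 24^(-1) mod 19 = 4
x = (18×19×19 + 7×24×4) mod 456 = 330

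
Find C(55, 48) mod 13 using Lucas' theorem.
0

Using Lucas' theorem:
Write n=55 and k=48 in base 13:
n in base 13: [4, 3]
k in base 13: [3, 9]
C(55,48) mod 13 = ∏ C(n_i, k_i) mod 13
Digit binomials (mod 13): C(4,3) = 4; C(3,9) = 0 (k_i > n_i)
Product: 4 × 0 = 0 ≡ 0 (mod 13)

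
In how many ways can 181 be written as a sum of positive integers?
749474411781

p(n) counts ways to write n as a sum of positive integers (order ignored).
Euler's pentagonal recurrence: p(k) = p(k-1) + p(k-2) - p(k-5) - p(k-7) + p(k-12) + p(k-15) - ... (offsets j(3j∓1)/2, signs ++--, p(0)=1, p(<0)=0).
DP table for k = 0..180: p(0)=1, p(1)=1, p(2)=2, p(3)=3, p(4)=5, p(5)=7, p(6)=11, p(7)=15, p(8)=22, p(9)=30, p(10)=42, p(11)=56, p(12)=77, p(13)=101, p(14)=135, p(15)=176, p(16)=231, p(17)=297, p(18)=385, p(19)=490, p(20)=627, p(21)=792, p(22)=1002, p(23)=1255, p(24)=1575, p(25)=1958, p(26)=2436, p(27)=3010, p(28)=3718, p(29)=4565, p(30)=5604, p(31)=6842, p(32)=8349, p(33)=10143, p(34)=12310, p(35)=14883, p(36)=17977, p(37)=21637, p(38)=26015, p(39)=31185, p(40)=37338, p(41)=44583, p(42)=53174, p(43)=63261, p(44)=75175, p(45)=89134, p(46)=105558, p(47)=124754, p(48)=147273, p(49)=173525, p(50)=204226, p(51)=239943, p(52)=281589, p(53)=329931, p(54)=386155, p(55)=451276, p(56)=526823, p(57)=614154, p(58)=715220, p(59)=831820, p(60)=966467, p(61)=1121505, p(62)=1300156, p(63)=1505499, p(64)=1741630, p(65)=2012558, p(66)=2323520, p(67)=2679689, p(68)=3087735, p(69)=3554345, p(70)=4087968, p(71)=4697205, p(72)=5392783, p(73)=6185689, p(74)=7089500, p(75)=8118264, p(76)=9289091, p(77)=10619863, p(78)=12132164, p(79)=13848650, p(80)=15796476, p(81)=18004327, p(82)=20506255, p(83)=23338469, p(84)=26543660, p(85)=30167357, p(86)=34262962, p(87)=38887673, p(88)=44108109, p(89)=49995925, p(90)=56634173, p(91)=64112359, p(92)=72533807, p(93)=82010177, p(94)=92669720, p(95)=104651419, p(96)=118114304, p(97)=133230930, p(98)=150198136, p(99)=169229875, p(100)=190569292, p(101)=214481126, p(102)=241265379, p(103)=271248950, p(104)=304801365, p(105)=342325709, p(106)=384276336, p(107)=431149389, p(108)=483502844, p(109)=541946240, p(110)=607163746, p(111)=679903203, p(112)=761002156, p(113)=851376628, p(114)=952050665, p(115)=1064144451, p(116)=1188908248, p(117)=1327710076, p(118)=1482074143, p(119)=1653668665, p(120)=1844349560, p(121)=2056148051, p(122)=2291320912, p(123)=2552338241, p(124)=2841940500, p(125)=3163127352, p(126)=3519222692, p(127)=3913864295, p(128)=4351078600, p(129)=4835271870, p(130)=5371315400, p(131)=5964539504, p(132)=6620830889, p(133)=7346629512, p(134)=8149040695, p(135)=9035836076, p(136)=10015581680, p(137)=11097645016, p(138)=12292341831, p(139)=13610949895, p(140)=15065878135, p(141)=16670689208, p(142)=18440293320, p(143)=20390982757, p(144)=22540654445, p(145)=24908858009, p(146)=27517052599, p(147)=30388671978, p(148)=33549419497, p(149)=37027355200, p(150)=40853235313, p(151)=45060624582, p(152)=49686288421, p(153)=54770336324, p(154)=60356673280, p(155)=66493182097, p(156)=73232243759, p(157)=80630964769, p(158)=88751778802, p(159)=97662728555, p(160)=107438159466, p(161)=118159068427, p(162)=129913904637, p(163)=142798995930, p(164)=156919475295, p(165)=172389800255, p(166)=189334822579, p(167)=207890420102, p(168)=228204732751, p(169)=250438925115, p(170)=274768617130, p(171)=301384802048, p(172)=330495499613, p(173)=362326859895, p(174)=397125074750, p(175)=435157697830, p(176)=476715857290, p(177)=522115831195, p(178)=571701605655, p(179)=625846753120, p(180)=684957390936.
Final step: p(181) = p(180) + p(179) - p(176) - p(174) + p(169) + p(166) - p(159) - p(155) + p(146) + p(141) - p(130) - p(124) + p(111) + p(104) - p(89) - p(81) + p(64) + p(55) - p(36) - p(26) + p(5)
= 684957390936 + 625846753120 - 476715857290 - 397125074750 + 250438925115 + 189334822579 - 97662728555 - 66493182097 + 27517052599 + 16670689208 - 5371315400 - 2841940500 + 679903203 + 304801365 - 49995925 - 18004327 + 1741630 + 451276 - 17977 - 2436 + 7
= 749474411781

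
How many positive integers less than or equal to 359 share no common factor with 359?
358

359 = 359
φ(n) = n × ∏(1 - 1/p) for each prime p dividing n
φ(359) = 359 × (1 - 1/359) = 358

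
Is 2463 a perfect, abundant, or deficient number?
deficient

Proper divisors of 2463: sum = 1 + 3 + 821 = 825
Since 825 < 2463, 2463 is deficient.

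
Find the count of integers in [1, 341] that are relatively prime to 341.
300

341 = 11 × 31
φ(n) = n × ∏(1 - 1/p) for each prime p dividing n
φ(341) = 341 × (1 - 1/11) × (1 - 1/31) = 300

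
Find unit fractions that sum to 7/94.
1/14 + 1/329

Greedy algorithm:
7/94: ceiling(94/7) = 14, use 1/14
1/329: ceiling(329/1) = 329, use 1/329
Result: 7/94 = 1/14 + 1/329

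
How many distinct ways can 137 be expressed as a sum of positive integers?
11097645016

p(n) counts ways to write n as a sum of positive integers (order ignored).
Euler's pentagonal recurrence: p(k) = p(k-1) + p(k-2) - p(k-5) - p(k-7) + p(k-12) + p(k-15) - ... (offsets j(3j∓1)/2, signs ++--, p(0)=1, p(<0)=0).
DP table for k = 0..136: p(0)=1, p(1)=1, p(2)=2, p(3)=3, p(4)=5, p(5)=7, p(6)=11, p(7)=15, p(8)=22, p(9)=30, p(10)=42, p(11)=56, p(12)=77, p(13)=101, p(14)=135, p(15)=176, p(16)=231, p(17)=297, p(18)=385, p(19)=490, p(20)=627, p(21)=792, p(22)=1002, p(23)=1255, p(24)=1575, p(25)=1958, p(26)=2436, p(27)=3010, p(28)=3718, p(29)=4565, p(30)=5604, p(31)=6842, p(32)=8349, p(33)=10143, p(34)=12310, p(35)=14883, p(36)=17977, p(37)=21637, p(38)=26015, p(39)=31185, p(40)=37338, p(41)=44583, p(42)=53174, p(43)=63261, p(44)=75175, p(45)=89134, p(46)=105558, p(47)=124754, p(48)=147273, p(49)=173525, p(50)=204226, p(51)=239943, p(52)=281589, p(53)=329931, p(54)=386155, p(55)=451276, p(56)=526823, p(57)=614154, p(58)=715220, p(59)=831820, p(60)=966467, p(61)=1121505, p(62)=1300156, p(63)=1505499, p(64)=1741630, p(65)=2012558, p(66)=2323520, p(67)=2679689, p(68)=3087735, p(69)=3554345, p(70)=4087968, p(71)=4697205, p(72)=5392783, p(73)=6185689, p(74)=7089500, p(75)=8118264, p(76)=9289091, p(77)=10619863, p(78)=12132164, p(79)=13848650, p(80)=15796476, p(81)=18004327, p(82)=20506255, p(83)=23338469, p(84)=26543660, p(85)=30167357, p(86)=34262962, p(87)=38887673, p(88)=44108109, p(89)=49995925, p(90)=56634173, p(91)=64112359, p(92)=72533807, p(93)=82010177, p(94)=92669720, p(95)=104651419, p(96)=118114304, p(97)=133230930, p(98)=150198136, p(99)=169229875, p(100)=190569292, p(101)=214481126, p(102)=241265379, p(103)=271248950, p(104)=304801365, p(105)=342325709, p(106)=384276336, p(107)=431149389, p(108)=483502844, p(109)=541946240, p(110)=607163746, p(111)=679903203, p(112)=761002156, p(113)=851376628, p(114)=952050665, p(115)=1064144451, p(116)=1188908248, p(117)=1327710076, p(118)=1482074143, p(119)=1653668665, p(120)=1844349560, p(121)=2056148051, p(122)=2291320912, p(123)=2552338241, p(124)=2841940500, p(125)=3163127352, p(126)=3519222692, p(127)=3913864295, p(128)=4351078600, p(129)=4835271870, p(130)=5371315400, p(131)=5964539504, p(132)=6620830889, p(133)=7346629512, p(134)=8149040695, p(135)=9035836076, p(136)=10015581680.
Final step: p(137) = p(136) + p(135) - p(132) - p(130) + p(125) + p(122) - p(115) - p(111) + p(102) + p(97) - p(86) - p(80) + p(67) + p(60) - p(45) - p(37) + p(20) + p(11)
= 10015581680 + 9035836076 - 6620830889 - 5371315400 + 3163127352 + 2291320912 - 1064144451 - 679903203 + 241265379 + 133230930 - 34262962 - 15796476 + 2679689 + 966467 - 89134 - 21637 + 627 + 56
= 11097645016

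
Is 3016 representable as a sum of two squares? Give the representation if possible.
10² + 54² (a=10, b=54)

Factorization: 3016 = 2^3 × 13 × 29
By Fermat: n is sum of two squares iff every prime p ≡ 3 (mod 4) appears to even power.
All primes ≡ 3 (mod 4) appear to even power.
Search a = 0, 1, 2, … for 3016 - a² a perfect square: first hit at a = 10: 3016 - 100 = 2916 = 54².
3016 = 10² + 54² = 100 + 2916 ✓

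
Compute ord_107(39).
53

107 is prime, so ord(39) divides φ(107) = 106.
Divisors of 106: 1, 2, 53, 106.
Repeated squaring: 39^1 ≡ 39, 39^2 ≡ 23, 39^4 ≡ 101, 39^8 ≡ 36, 39^16 ≡ 12, 39^32 ≡ 37, 39^64 ≡ 85 (mod 107).
Test 39^d mod 107 for each divisor d in increasing order:
39^1 ≡ 39
39^2 ≡ 23
39^53 = 39^32·39^16·39^4·39^1 ≡ 1  ← first divisor giving 1
The order is 53.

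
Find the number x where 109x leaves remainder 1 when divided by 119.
107

gcd(109, 119) = 1, so the inverse exists.
Extended Euclidean algorithm on (119, 109):
119 = 1 × 109 + 10  ⟹  10 = (1)·119 + (-1)·109
109 = 10 × 10 + 9  ⟹  9 = (-10)·119 + (11)·109
10 = 1 × 9 + 1  ⟹  1 = (11)·119 + (-12)·109
So (-12)·109 ≡ 1 (mod 119), i.e. 109^(-1) ≡ -12 ≡ 107 (mod 119).
Check: 109 × 107 = 11663 ≡ 1 (mod 119)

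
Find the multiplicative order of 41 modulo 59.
29

59 is prime, so ord(41) divides φ(59) = 58.
Divisors of 58: 1, 2, 29, 58.
Repeated squaring: 41^1 ≡ 41, 41^2 ≡ 29, 41^4 ≡ 15, 41^8 ≡ 48, 41^16 ≡ 3, 41^32 ≡ 9 (mod 59).
Test 41^d mod 59 for each divisor d in increasing order:
41^1 ≡ 41
41^2 ≡ 29
41^29 = 41^16·41^8·41^4·41^1 ≡ 1  ← first divisor giving 1
The order is 29.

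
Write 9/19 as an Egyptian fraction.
1/3 + 1/8 + 1/66 + 1/5016

Greedy algorithm:
9/19: ceiling(19/9) = 3, use 1/3
8/57: ceiling(57/8) = 8, use 1/8
7/456: ceiling(456/7) = 66, use 1/66
1/5016: ceiling(5016/1) = 5016, use 1/5016
Result: 9/19 = 1/3 + 1/8 + 1/66 + 1/5016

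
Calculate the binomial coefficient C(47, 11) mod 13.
0

Using Lucas' theorem:
Write n=47 and k=11 in base 13:
n in base 13: [3, 8]
k in base 13: [0, 11]
C(47,11) mod 13 = ∏ C(n_i, k_i) mod 13
Digit binomials (mod 13): C(3,0) = 1; C(8,11) = 0 (k_i > n_i)
Product: 1 × 0 = 0 ≡ 0 (mod 13)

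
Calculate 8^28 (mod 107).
39

Repeated squaring. Binary of 28 = 11100.
8^1 ≡ 8 (mod 107); 8^2 ≡ 64 (mod 107); 8^4 ≡ 30 (mod 107); 8^8 ≡ 44 (mod 107); 8^16 ≡ 10 (mod 107)
8^28 = 8^4 × 8^8 × 8^16 ≡ 39 (mod 107)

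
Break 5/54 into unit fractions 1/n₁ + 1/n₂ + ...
1/11 + 1/594

Greedy algorithm:
5/54: ceiling(54/5) = 11, use 1/11
1/594: ceiling(594/1) = 594, use 1/594
Result: 5/54 = 1/11 + 1/594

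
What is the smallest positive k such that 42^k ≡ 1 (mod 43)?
2

43 is prime, so ord(42) divides φ(43) = 42.
Divisors of 42: 1, 2, 3, 6, 7, 14, 21, 42.
Repeated squaring: 42^1 ≡ 42, 42^2 ≡ 1, 42^4 ≡ 1, 42^8 ≡ 1, 42^16 ≡ 1, 42^32 ≡ 1 (mod 43).
Test 42^d mod 43 for each divisor d in increasing order:
42^1 ≡ 42
42^2 ≡ 1  ← first divisor giving 1
The order is 2.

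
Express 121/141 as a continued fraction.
[0; 1, 6, 20]

Euclidean algorithm steps:
121 = 0 × 141 + 121
141 = 1 × 121 + 20
121 = 6 × 20 + 1
20 = 20 × 1 + 0
Continued fraction: [0; 1, 6, 20]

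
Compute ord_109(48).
27

109 is prime, so ord(48) divides φ(109) = 108.
Divisors of 108: 1, 2, 3, 4, 6, 9, 12, 18, 27, 36, 54, 108.
Repeated squaring: 48^1 ≡ 48, 48^2 ≡ 15, 48^4 ≡ 7, 48^8 ≡ 49, 48^16 ≡ 3, 48^32 ≡ 9, 48^64 ≡ 81 (mod 109).
Test 48^d mod 109 for each divisor d in increasing order:
48^1 ≡ 48
48^2 ≡ 15
48^3 = 48^2·48^1 ≡ 66
48^4 ≡ 7
48^6 = 48^4·48^2 ≡ 105
48^9 = 48^8·48^1 ≡ 63
48^12 = 48^8·48^4 ≡ 16
48^18 = 48^16·48^2 ≡ 45
48^27 = 48^16·48^8·48^2·48^1 ≡ 1  ← first divisor giving 1
The order is 27.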